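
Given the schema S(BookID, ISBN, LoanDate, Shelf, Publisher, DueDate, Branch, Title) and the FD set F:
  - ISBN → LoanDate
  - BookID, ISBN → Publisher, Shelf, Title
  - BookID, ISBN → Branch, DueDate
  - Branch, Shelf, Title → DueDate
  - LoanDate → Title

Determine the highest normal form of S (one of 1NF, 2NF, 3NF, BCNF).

Candidate key: {BookID, ISBN}. Prime attributes: {BookID, ISBN}.
For ISBN → LoanDate we have {ISBN}⁺ = {ISBN, LoanDate, Title}; {ISBN} is not a superkey, so BCNF fails.
ISBN → LoanDate has non-prime {LoanDate} on the right and a non-superkey on the left, so 3NF fails.
The proper key subset {ISBN} of {BookID, ISBN} determines non-prime {LoanDate, Title}, so the relation is not even in 2NF.

1NF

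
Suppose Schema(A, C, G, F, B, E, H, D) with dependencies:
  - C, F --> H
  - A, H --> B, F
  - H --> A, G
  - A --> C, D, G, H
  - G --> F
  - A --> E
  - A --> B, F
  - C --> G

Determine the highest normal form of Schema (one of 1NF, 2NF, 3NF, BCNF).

Candidate keys: {A}, {C}, {H}. Prime attributes: {A, C, H}.
G --> F breaks BCNF: {G}⁺ = {F, G}, so {G} is not a superkey.
Because {F} is non-prime and the left side of G --> F is not a superkey, the relation is not in 3NF.
With only single-attribute keys there can be no partial dependency, so 2NF holds.

2NF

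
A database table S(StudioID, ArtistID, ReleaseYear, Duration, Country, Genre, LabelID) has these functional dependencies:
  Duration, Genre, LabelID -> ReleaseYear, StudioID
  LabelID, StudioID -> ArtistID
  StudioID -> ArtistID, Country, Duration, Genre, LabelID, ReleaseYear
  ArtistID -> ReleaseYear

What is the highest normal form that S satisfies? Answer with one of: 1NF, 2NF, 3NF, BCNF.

Candidate keys: {Duration, Genre, LabelID}, {StudioID}. Prime attributes: {Duration, Genre, LabelID, StudioID}.
ArtistID -> ReleaseYear: {ArtistID}⁺ = {ArtistID, ReleaseYear}, which is not all of the attributes, so the left side is not a superkey — BCNF is violated.
ArtistID -> ReleaseYear has non-prime {ReleaseYear} on the right and a non-superkey on the left, so 3NF fails.
Checking every proper subset of each key, none determines a non-prime attribute — 2NF is satisfied.

2NF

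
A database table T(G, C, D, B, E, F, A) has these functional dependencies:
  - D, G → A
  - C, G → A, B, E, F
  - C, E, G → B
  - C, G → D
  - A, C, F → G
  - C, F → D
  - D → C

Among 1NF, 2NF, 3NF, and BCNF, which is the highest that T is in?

3NF

Candidate keys: {A, C, F}, {A, D, F}, {C, G}, {D, G}. Prime attributes: {A, C, D, F, G}.
C, F → D breaks BCNF: {C, F}⁺ = {C, D, F}, so {C, F} is not a superkey.
But every attribute on its right side ({D}) is prime, and the same holds for every other non-superkey FD, so 3NF still holds.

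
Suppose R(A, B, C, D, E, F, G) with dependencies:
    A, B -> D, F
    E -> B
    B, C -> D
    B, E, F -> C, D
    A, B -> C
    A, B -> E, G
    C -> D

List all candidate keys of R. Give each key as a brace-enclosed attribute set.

{A, B}, {A, E}

No FD produces {A}, so it must be in every candidate key.
{A, B} is a candidate key since {A, B}⁺ = {A, B, C, D, E, F, G} covers every attribute.
{A, E} is a candidate key since {A, E}⁺ = {A, B, C, D, E, F, G} covers every attribute.
No proper subset of any of these is a key, and no other minimal superkey exists.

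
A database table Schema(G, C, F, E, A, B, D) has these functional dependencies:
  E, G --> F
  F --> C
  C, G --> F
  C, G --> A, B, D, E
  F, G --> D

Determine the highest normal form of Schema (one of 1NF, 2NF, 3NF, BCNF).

3NF

Candidate keys: {C, G}, {E, G}, {F, G}. Prime attributes: {C, E, F, G}.
F --> C breaks BCNF: {F}⁺ = {C, F}, so {F} is not a superkey.
But every attribute on its right side ({C}) is prime, and the same holds for every other non-superkey FD, so 3NF still holds.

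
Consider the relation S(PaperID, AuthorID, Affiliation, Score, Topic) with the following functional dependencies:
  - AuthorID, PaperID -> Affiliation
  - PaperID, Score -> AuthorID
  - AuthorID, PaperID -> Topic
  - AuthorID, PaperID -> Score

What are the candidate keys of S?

{AuthorID, PaperID}, {PaperID, Score}

Attributes never on any right-hand side: {PaperID} — every candidate key must contain it.
{AuthorID, PaperID}⁺ = {Affiliation, AuthorID, PaperID, Score, Topic} — all of the relation — so {AuthorID, PaperID} is a candidate key.
{PaperID, Score}⁺ = {Affiliation, AuthorID, PaperID, Score, Topic} — all of the relation — so {PaperID, Score} is a candidate key.
Any other superkey properly contains one of these, so there are no further candidate keys.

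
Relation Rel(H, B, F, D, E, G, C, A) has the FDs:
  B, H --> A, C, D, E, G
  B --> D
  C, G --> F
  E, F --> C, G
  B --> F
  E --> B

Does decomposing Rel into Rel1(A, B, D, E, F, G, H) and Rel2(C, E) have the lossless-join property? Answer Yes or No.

Rel1 ∩ Rel2 = {E}; its closure under F is {B, C, D, E, F, G}.
Since Rel2 ⊆ {B, C, D, E, F, G}, the intersection is a superkey of Rel2; the decomposition is lossless.

Yes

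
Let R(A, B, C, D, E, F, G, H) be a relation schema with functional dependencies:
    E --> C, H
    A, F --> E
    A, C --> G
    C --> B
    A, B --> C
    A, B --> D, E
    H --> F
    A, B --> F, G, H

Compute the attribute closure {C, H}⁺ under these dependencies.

Start with {C, H}.
C --> B applies; add {B} → now {B, C, H}.
H --> F applies; add {F} → now {B, C, F, H}.
No further FD applies.

{B, C, F, H}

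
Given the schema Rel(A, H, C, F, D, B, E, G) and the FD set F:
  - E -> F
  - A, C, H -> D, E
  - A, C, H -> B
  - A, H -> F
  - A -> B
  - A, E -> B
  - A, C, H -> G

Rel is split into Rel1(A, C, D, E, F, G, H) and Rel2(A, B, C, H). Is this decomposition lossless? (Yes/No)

The shared attributes are {A, C, H} and {A, C, H}⁺ = {A, B, C, D, E, F, G, H}.
This includes all of Rel1, so the common attributes are a superkey of Rel1 — the join is lossless.

Yes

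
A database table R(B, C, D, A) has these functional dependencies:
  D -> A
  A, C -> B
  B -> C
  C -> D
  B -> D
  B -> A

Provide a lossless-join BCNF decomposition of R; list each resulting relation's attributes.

Candidate keys of the original relation: {B}, {C}.
Within {A, B, C, D}: {D}⁺ ∩ {A, B, C, D} = {A, D}, not the whole set, so D -> A violates BCNF; decompose into {A, D} and {B, C, D}.
{A, D}: every determinant is a superkey — BCNF.
{B, C, D}: every determinant is a superkey — BCNF.

{A, D}; {B, C, D}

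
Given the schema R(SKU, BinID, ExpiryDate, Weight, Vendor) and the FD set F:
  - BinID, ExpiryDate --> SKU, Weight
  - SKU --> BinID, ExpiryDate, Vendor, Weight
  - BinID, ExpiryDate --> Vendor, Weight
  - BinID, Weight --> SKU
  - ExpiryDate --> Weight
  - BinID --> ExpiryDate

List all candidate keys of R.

{BinID}, {SKU}

{BinID} is a candidate key since {BinID}⁺ = {BinID, ExpiryDate, SKU, Vendor, Weight} covers every attribute.
{SKU} is a candidate key since {SKU}⁺ = {BinID, ExpiryDate, SKU, Vendor, Weight} covers every attribute.
These are minimal and exhaustive — every other superkey contains one of them.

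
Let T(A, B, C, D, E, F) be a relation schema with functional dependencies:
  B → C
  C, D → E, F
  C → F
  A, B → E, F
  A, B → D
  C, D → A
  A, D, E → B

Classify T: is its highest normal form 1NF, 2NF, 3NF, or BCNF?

Candidate keys: {A, B}, {A, D, E}, {B, D}, {C, D}. Prime attributes: {A, B, C, D, E}.
For B → C we have {B}⁺ = {B, C, F}; {B} is not a superkey, so BCNF fails.
C → F determines the non-prime attribute {F} from a non-superkey — 3NF is violated.
{B} is a proper subset of the key {A, B}, and {B}⁺ contains the non-prime attribute {F} — a partial dependency, so 2NF is violated.

1NF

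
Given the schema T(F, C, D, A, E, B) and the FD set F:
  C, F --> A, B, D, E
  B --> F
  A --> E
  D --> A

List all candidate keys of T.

{B, C}, {C, F}

No FD produces {C}, so it must be in every candidate key.
{B, C} is a candidate key since {B, C}⁺ = {A, B, C, D, E, F} covers every attribute.
{C, F} is a candidate key since {C, F}⁺ = {A, B, C, D, E, F} covers every attribute.
These are minimal and exhaustive — every other superkey contains one of them.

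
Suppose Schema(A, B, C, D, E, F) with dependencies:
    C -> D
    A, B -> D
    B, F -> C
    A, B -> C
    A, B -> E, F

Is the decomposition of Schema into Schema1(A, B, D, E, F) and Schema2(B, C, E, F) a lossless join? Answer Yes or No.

Yes

Common attributes: {B, E, F}; their closure is {B, C, D, E, F}.
Schema2 is contained in that closure, so Schema1 ∩ Schema2 -> Schema2 holds and the join is lossless.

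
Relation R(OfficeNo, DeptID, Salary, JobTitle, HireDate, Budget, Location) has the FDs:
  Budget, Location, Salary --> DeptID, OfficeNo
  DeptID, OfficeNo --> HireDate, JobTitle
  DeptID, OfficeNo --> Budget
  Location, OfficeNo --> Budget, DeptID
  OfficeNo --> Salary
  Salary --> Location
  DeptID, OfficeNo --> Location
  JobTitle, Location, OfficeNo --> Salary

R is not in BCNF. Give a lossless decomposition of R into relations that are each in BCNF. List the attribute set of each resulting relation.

{Budget, DeptID, HireDate, JobTitle, OfficeNo, Salary}; {Location, Salary}

Candidate keys of the original relation: {Budget, Salary}, {OfficeNo}.
{Budget, DeptID, HireDate, JobTitle, Location, OfficeNo, Salary}: {Salary} determines {Location, Salary} here but is not a superkey — split on Salary --> Location, giving {Location, Salary} and {Budget, DeptID, HireDate, JobTitle, OfficeNo, Salary}.
{Location, Salary} is in BCNF.
{Budget, DeptID, HireDate, JobTitle, OfficeNo, Salary} is in BCNF.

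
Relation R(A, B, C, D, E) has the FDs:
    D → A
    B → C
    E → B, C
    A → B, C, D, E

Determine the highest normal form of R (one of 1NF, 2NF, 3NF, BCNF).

2NF

Candidate keys: {A}, {D}. Prime attributes: {A, D}.
B → C: {B}⁺ = {B, C}, which is not all of the attributes, so the left side is not a superkey — BCNF is violated.
B → C determines the non-prime attribute {C} from a non-superkey — 3NF is violated.
All keys have size 1, which rules out partial dependencies — 2NF is satisfied.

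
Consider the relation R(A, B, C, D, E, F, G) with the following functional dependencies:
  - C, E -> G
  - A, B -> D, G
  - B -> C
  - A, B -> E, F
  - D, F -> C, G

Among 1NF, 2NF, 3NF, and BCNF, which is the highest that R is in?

Candidate key: {A, B}. Prime attributes: {A, B}.
C, E -> G breaks BCNF: {C, E}⁺ = {C, E, G}, so {C, E} is not a superkey.
C, E -> G determines the non-prime attribute {G} from a non-superkey — 3NF is violated.
The proper key subset {B} of {A, B} determines non-prime {C}, so the relation is not even in 2NF.

1NF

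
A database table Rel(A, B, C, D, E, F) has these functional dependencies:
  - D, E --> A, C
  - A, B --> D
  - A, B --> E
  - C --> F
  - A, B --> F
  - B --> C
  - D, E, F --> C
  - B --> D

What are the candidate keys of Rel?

{A, B}, {B, E}

{B} never appears on the right of any FD, so every key must include it.
{A, B} is a candidate key since {A, B}⁺ = {A, B, C, D, E, F} covers every attribute.
{B, E} is a candidate key since {B, E}⁺ = {A, B, C, D, E, F} covers every attribute.
No proper subset of any of these is a key, and no other minimal superkey exists.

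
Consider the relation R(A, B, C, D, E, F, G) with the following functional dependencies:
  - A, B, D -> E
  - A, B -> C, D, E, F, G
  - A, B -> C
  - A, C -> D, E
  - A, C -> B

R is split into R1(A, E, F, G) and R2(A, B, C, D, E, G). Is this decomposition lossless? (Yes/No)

The shared attributes are {A, E, G} and {A, E, G}⁺ = {A, E, G}.
R1 ⊄ {A, E, G} and R2 ⊄ {A, E, G}, so the split is lossy.

No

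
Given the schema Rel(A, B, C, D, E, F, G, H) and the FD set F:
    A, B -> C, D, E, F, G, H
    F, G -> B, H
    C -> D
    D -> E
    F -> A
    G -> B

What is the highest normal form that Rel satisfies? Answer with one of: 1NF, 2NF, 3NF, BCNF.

Candidate keys: {A, B}, {A, G}, {B, F}, {F, G}. Prime attributes: {A, B, F, G}.
C -> D: {C}⁺ = {C, D, E}, which is not all of the attributes, so the left side is not a superkey — BCNF is violated.
C -> D has non-prime {D} on the right and a non-superkey on the left, so 3NF fails.
No non-prime attribute depends on a proper subset of any candidate key, so 2NF holds.

2NF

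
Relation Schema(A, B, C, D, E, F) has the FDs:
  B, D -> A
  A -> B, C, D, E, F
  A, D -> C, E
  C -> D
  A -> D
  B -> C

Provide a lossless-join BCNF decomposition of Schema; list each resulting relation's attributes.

{A, B, C, E, F}; {C, D}

Candidate keys of the original relation: {A}, {B}.
In {A, B, C, D, E, F}, {C} is not a superkey ({C}⁺ restricted to this set is {C, D}), so split on C -> D into {C, D} and {A, B, C, E, F}.
{C, D}: every determinant is a superkey — BCNF.
{A, B, C, E, F}: every determinant is a superkey — BCNF.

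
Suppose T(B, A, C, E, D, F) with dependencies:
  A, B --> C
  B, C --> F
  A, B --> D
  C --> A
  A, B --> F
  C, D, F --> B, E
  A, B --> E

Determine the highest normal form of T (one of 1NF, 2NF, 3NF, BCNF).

3NF

Candidate keys: {A, B}, {B, C}, {C, D, F}. Prime attributes: {A, B, C, D, F}.
C --> A: {C}⁺ = {A, C}, which is not all of the attributes, so the left side is not a superkey — BCNF is violated.
Since {A} ⊆ prime attributes and every other non-superkey FD also has a prime right side, the schema is in 3NF.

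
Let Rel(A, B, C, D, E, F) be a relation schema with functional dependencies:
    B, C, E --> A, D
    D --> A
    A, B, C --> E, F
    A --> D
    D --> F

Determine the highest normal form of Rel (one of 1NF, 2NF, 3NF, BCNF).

1NF

Candidate keys: {A, B, C}, {B, C, D}, {B, C, E}. Prime attributes: {A, B, C, D, E}.
D --> A breaks BCNF: {D}⁺ = {A, D, F}, so {D} is not a superkey.
D --> F has non-prime {F} on the right and a non-superkey on the left, so 3NF fails.
The proper key subset {A} of {A, B, C} determines non-prime {F}, so the relation is not even in 2NF.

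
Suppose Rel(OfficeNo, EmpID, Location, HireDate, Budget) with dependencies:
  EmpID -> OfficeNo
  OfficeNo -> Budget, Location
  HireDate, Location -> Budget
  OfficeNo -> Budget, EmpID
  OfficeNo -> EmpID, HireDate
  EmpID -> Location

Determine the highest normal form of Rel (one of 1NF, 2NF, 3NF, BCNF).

Candidate keys: {EmpID}, {OfficeNo}. Prime attributes: {EmpID, OfficeNo}.
HireDate, Location -> Budget breaks BCNF: {HireDate, Location}⁺ = {Budget, HireDate, Location}, so {HireDate, Location} is not a superkey.
HireDate, Location -> Budget determines the non-prime attribute {Budget} from a non-superkey — 3NF is violated.
Every candidate key is a single attribute, so no partial dependency is possible; 2NF holds.

2NF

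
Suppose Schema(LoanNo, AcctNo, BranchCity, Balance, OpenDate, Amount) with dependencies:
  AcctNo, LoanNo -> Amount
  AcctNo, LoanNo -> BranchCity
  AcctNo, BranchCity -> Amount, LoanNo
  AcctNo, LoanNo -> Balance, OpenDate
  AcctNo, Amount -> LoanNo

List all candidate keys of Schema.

{AcctNo} never appears on the right of any FD, so every key must include it.
Closure of {AcctNo, Amount} is {AcctNo, Amount, Balance, BranchCity, LoanNo, OpenDate}, the whole schema; {AcctNo, Amount} is a candidate key.
Closure of {AcctNo, BranchCity} is {AcctNo, Amount, Balance, BranchCity, LoanNo, OpenDate}, the whole schema; {AcctNo, BranchCity} is a candidate key.
Closure of {AcctNo, LoanNo} is {AcctNo, Amount, Balance, BranchCity, LoanNo, OpenDate}, the whole schema; {AcctNo, LoanNo} is a candidate key.
Any other superkey properly contains one of these, so there are no further candidate keys.

{AcctNo, Amount}, {AcctNo, BranchCity}, {AcctNo, LoanNo}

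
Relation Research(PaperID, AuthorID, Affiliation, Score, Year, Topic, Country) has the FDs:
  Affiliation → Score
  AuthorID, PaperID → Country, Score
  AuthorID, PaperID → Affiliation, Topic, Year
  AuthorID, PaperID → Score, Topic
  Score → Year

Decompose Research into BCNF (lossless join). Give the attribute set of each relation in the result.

{Affiliation, AuthorID, Country, PaperID, Topic}; {Affiliation, Score}; {Score, Year}

Candidate key of the original relation: {AuthorID, PaperID}.
In {Affiliation, AuthorID, Country, PaperID, Score, Topic, Year}, {Affiliation} is not a superkey ({Affiliation}⁺ restricted to this set is {Affiliation, Score, Year}), so split on Affiliation → Score, Year into {Affiliation, Score, Year} and {Affiliation, AuthorID, Country, PaperID, Topic}.
In {Affiliation, Score, Year}, {Score} is not a superkey ({Score}⁺ restricted to this set is {Score, Year}), so split on Score → Year into {Score, Year} and {Affiliation, Score}.
{Score, Year} is in BCNF.
{Affiliation, Score} is in BCNF.
{Affiliation, AuthorID, Country, PaperID, Topic} is in BCNF.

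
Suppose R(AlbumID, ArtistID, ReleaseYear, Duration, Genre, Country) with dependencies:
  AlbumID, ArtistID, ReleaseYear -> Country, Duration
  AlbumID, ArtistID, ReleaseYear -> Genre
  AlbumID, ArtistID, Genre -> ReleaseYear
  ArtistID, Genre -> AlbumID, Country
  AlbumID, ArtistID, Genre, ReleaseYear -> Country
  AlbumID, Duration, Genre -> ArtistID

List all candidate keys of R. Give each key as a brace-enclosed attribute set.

{AlbumID, ArtistID, ReleaseYear}, {AlbumID, Duration, Genre}, {ArtistID, Genre}

{ArtistID, Genre}⁺ = {AlbumID, ArtistID, Country, Duration, Genre, ReleaseYear} — all of the relation — so {ArtistID, Genre} is a candidate key.
{AlbumID, ArtistID, ReleaseYear}⁺ = {AlbumID, ArtistID, Country, Duration, Genre, ReleaseYear} — all of the relation — so {AlbumID, ArtistID, ReleaseYear} is a candidate key.
{AlbumID, Duration, Genre}⁺ = {AlbumID, ArtistID, Country, Duration, Genre, ReleaseYear} — all of the relation — so {AlbumID, Duration, Genre} is a candidate key.
Any other superkey properly contains one of these, so there are no further candidate keys.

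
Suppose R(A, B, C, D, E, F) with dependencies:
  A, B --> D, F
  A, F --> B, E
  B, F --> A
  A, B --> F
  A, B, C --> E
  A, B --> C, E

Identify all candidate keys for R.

{A, B}, {A, F}, {B, F}

{A, B} is a candidate key since {A, B}⁺ = {A, B, C, D, E, F} covers every attribute.
{A, F} is a candidate key since {A, F}⁺ = {A, B, C, D, E, F} covers every attribute.
{B, F} is a candidate key since {B, F}⁺ = {A, B, C, D, E, F} covers every attribute.
These are minimal and exhaustive — every other superkey contains one of them.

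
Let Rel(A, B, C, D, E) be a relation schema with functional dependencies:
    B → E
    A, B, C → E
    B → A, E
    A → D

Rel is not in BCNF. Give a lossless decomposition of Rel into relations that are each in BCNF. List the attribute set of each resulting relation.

Candidate key of the original relation: {B, C}.
In {A, B, C, D, E}, {B} is not a superkey ({B}⁺ restricted to this set is {A, B, D, E}), so split on B → A, D, E into {A, B, D, E} and {B, C}.
In {A, B, D, E}, {A} is not a superkey ({A}⁺ restricted to this set is {A, D}), so split on A → D into {A, D} and {A, B, E}.
{A, D}: every determinant is a superkey — BCNF.
{A, B, E}: every determinant is a superkey — BCNF.
{B, C}: every determinant is a superkey — BCNF.

{A, B, E}; {A, D}; {B, C}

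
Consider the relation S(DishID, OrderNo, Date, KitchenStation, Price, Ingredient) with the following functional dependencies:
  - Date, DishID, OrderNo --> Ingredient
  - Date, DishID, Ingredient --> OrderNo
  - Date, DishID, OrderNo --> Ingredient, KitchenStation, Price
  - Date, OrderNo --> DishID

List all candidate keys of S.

Attributes never on any right-hand side: {Date} — every candidate key must contain it.
{Date, OrderNo} is a candidate key since {Date, OrderNo}⁺ = {Date, DishID, Ingredient, KitchenStation, OrderNo, Price} covers every attribute.
{Date, DishID, Ingredient} is a candidate key since {Date, DishID, Ingredient}⁺ = {Date, DishID, Ingredient, KitchenStation, OrderNo, Price} covers every attribute.
No proper subset of any of these is a key, and no other minimal superkey exists.

{Date, DishID, Ingredient}, {Date, OrderNo}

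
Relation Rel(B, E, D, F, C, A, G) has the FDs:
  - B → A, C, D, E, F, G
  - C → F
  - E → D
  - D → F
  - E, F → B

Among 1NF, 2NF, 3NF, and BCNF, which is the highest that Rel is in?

Candidate keys: {B}, {E}. Prime attributes: {B, E}.
C → F: {C}⁺ = {C, F}, which is not all of the attributes, so the left side is not a superkey — BCNF is violated.
C → F determines the non-prime attribute {F} from a non-superkey — 3NF is violated.
All keys have size 1, which rules out partial dependencies — 2NF is satisfied.

2NF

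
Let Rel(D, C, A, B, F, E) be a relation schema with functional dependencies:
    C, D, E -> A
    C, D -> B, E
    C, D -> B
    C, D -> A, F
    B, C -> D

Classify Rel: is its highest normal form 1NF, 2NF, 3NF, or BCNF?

Candidate keys: {B, C}, {C, D}. Prime attributes: {B, C, D}.
The left-hand side of every FD is a superkey, so BCNF is satisfied.

BCNF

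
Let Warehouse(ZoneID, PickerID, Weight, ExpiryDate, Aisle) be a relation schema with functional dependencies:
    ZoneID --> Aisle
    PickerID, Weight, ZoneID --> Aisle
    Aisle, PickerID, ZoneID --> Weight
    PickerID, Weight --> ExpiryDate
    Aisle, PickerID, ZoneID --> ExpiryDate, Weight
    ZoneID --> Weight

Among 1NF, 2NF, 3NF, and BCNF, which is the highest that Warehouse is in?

1NF

Candidate key: {PickerID, ZoneID}. Prime attributes: {PickerID, ZoneID}.
ZoneID --> Aisle: {ZoneID}⁺ = {Aisle, Weight, ZoneID}, which is not all of the attributes, so the left side is not a superkey — BCNF is violated.
ZoneID --> Aisle has non-prime {Aisle} on the right and a non-superkey on the left, so 3NF fails.
{ZoneID} is a proper subset of the key {PickerID, ZoneID}, and {ZoneID}⁺ contains the non-prime attributes {Aisle, Weight} — a partial dependency, so 2NF is violated.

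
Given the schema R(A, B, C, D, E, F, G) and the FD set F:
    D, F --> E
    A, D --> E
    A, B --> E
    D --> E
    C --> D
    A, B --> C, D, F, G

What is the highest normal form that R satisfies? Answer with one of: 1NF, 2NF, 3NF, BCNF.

2NF

Candidate key: {A, B}. Prime attributes: {A, B}.
D, F --> E breaks BCNF: {D, F}⁺ = {D, E, F}, so {D, F} is not a superkey.
Because {E} is non-prime and the left side of D, F --> E is not a superkey, the relation is not in 3NF.
Checking every proper subset of each key, none determines a non-prime attribute — 2NF is satisfied.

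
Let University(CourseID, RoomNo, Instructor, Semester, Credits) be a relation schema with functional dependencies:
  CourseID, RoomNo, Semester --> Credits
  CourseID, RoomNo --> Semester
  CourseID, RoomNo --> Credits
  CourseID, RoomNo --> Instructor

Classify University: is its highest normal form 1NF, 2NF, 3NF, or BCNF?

BCNF

Candidate key: {CourseID, RoomNo}. Prime attributes: {CourseID, RoomNo}.
Every FD has a superkey on the left, so the relation is in BCNF.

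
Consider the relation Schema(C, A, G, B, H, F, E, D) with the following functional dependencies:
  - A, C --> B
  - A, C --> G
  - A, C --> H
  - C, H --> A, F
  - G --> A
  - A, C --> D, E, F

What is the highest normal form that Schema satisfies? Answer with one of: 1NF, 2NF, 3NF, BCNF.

3NF

Candidate keys: {A, C}, {C, G}, {C, H}. Prime attributes: {A, C, G, H}.
G --> A: {G}⁺ = {A, G}, which is not all of the attributes, so the left side is not a superkey — BCNF is violated.
Since {A} ⊆ prime attributes and every other non-superkey FD also has a prime right side, the schema is in 3NF.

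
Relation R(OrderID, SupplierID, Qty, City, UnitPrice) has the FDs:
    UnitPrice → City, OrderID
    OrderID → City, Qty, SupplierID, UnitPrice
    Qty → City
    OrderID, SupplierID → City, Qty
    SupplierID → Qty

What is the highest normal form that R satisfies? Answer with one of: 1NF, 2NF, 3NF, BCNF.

Candidate keys: {OrderID}, {UnitPrice}. Prime attributes: {OrderID, UnitPrice}.
For Qty → City we have {Qty}⁺ = {City, Qty}; {Qty} is not a superkey, so BCNF fails.
Qty → City has non-prime {City} on the right and a non-superkey on the left, so 3NF fails.
All keys have size 1, which rules out partial dependencies — 2NF is satisfied.

2NF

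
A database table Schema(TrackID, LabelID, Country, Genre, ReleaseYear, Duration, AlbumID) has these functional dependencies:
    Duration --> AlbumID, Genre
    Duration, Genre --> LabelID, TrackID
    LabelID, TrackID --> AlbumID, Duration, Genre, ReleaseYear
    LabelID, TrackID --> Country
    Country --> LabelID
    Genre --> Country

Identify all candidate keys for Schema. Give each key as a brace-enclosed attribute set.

{Duration} is a candidate key since {Duration}⁺ = {AlbumID, Country, Duration, Genre, LabelID, ReleaseYear, TrackID} covers every attribute.
{Country, TrackID} is a candidate key since {Country, TrackID}⁺ = {AlbumID, Country, Duration, Genre, LabelID, ReleaseYear, TrackID} covers every attribute.
{Genre, TrackID} is a candidate key since {Genre, TrackID}⁺ = {AlbumID, Country, Duration, Genre, LabelID, ReleaseYear, TrackID} covers every attribute.
{LabelID, TrackID} is a candidate key since {LabelID, TrackID}⁺ = {AlbumID, Country, Duration, Genre, LabelID, ReleaseYear, TrackID} covers every attribute.
Any other superkey properly contains one of these, so there are no further candidate keys.

{Country, TrackID}, {Duration}, {Genre, TrackID}, {LabelID, TrackID}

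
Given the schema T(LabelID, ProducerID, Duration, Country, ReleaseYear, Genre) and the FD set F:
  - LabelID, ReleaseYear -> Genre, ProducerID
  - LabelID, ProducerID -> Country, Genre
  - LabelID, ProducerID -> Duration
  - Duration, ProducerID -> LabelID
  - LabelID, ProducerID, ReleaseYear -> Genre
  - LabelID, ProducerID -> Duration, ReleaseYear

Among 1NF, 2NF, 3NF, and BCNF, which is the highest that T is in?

Candidate keys: {Duration, ProducerID}, {LabelID, ProducerID}, {LabelID, ReleaseYear}. Prime attributes: {Duration, LabelID, ProducerID, ReleaseYear}.
The left-hand side of every FD is a superkey, so BCNF is satisfied.

BCNF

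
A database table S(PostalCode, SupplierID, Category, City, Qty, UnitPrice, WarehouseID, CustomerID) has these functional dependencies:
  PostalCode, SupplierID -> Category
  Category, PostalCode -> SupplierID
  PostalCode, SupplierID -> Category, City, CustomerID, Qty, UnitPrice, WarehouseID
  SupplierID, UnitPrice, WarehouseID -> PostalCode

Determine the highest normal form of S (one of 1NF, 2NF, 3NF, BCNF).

BCNF

Candidate keys: {Category, PostalCode}, {PostalCode, SupplierID}, {SupplierID, UnitPrice, WarehouseID}. Prime attributes: {Category, PostalCode, SupplierID, UnitPrice, WarehouseID}.
The left-hand side of every FD is a superkey, so BCNF is satisfied.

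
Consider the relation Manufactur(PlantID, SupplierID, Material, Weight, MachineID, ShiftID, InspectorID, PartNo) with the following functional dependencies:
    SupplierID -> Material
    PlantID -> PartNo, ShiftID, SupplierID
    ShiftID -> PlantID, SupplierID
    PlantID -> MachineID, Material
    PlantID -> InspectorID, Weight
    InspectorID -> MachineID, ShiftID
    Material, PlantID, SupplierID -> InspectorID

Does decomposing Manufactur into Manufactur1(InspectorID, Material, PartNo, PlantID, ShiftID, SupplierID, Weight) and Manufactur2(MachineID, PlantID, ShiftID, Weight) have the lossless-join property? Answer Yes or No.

Yes

The shared attributes are {PlantID, ShiftID, Weight} and {PlantID, ShiftID, Weight}⁺ = {InspectorID, MachineID, Material, PartNo, PlantID, ShiftID, SupplierID, Weight}.
Since Manufactur1 ⊆ {InspectorID, MachineID, Material, PartNo, PlantID, ShiftID, SupplierID, Weight}, the intersection is a superkey of Manufactur1; the decomposition is lossless.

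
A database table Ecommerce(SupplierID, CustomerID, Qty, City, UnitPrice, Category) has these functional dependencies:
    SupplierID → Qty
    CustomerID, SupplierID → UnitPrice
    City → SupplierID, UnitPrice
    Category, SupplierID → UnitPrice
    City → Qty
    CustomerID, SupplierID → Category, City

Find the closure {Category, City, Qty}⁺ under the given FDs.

{Category, City, Qty, SupplierID, UnitPrice}

Start with {Category, City, Qty}.
City → SupplierID, UnitPrice applies; add {SupplierID, UnitPrice} → now {Category, City, Qty, SupplierID, UnitPrice}.
No further FD applies.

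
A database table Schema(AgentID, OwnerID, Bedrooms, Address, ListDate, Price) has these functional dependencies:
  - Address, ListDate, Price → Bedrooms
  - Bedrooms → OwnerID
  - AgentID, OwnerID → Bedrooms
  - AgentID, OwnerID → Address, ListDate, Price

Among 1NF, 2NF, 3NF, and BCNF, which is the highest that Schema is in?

3NF

Candidate keys: {Address, AgentID, ListDate, Price}, {AgentID, Bedrooms}, {AgentID, OwnerID}. Prime attributes: {Address, AgentID, Bedrooms, ListDate, OwnerID, Price}.
Address, ListDate, Price → Bedrooms breaks BCNF: {Address, ListDate, Price}⁺ = {Address, Bedrooms, ListDate, OwnerID, Price}, so {Address, ListDate, Price} is not a superkey.
Since {Bedrooms} ⊆ prime attributes and every other non-superkey FD also has a prime right side, the schema is in 3NF.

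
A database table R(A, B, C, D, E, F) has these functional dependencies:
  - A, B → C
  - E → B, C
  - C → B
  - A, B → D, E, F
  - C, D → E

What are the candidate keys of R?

{A, B}, {A, C}, {A, E}

Attributes never on any right-hand side: {A} — every candidate key must contain it.
{A, B}⁺ = {A, B, C, D, E, F} — all of the relation — so {A, B} is a candidate key.
{A, C}⁺ = {A, B, C, D, E, F} — all of the relation — so {A, C} is a candidate key.
{A, E}⁺ = {A, B, C, D, E, F} — all of the relation — so {A, E} is a candidate key.
These are minimal and exhaustive — every other superkey contains one of them.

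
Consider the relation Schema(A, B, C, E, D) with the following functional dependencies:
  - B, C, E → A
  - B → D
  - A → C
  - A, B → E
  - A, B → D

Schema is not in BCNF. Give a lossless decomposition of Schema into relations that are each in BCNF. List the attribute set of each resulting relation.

{A, B, E}; {A, C}; {B, D}

Candidate keys of the original relation: {A, B}, {B, C, E}.
{A, B, C, D, E}: {B} determines {B, D} here but is not a superkey — split on B → D, giving {B, D} and {A, B, C, E}.
{B, D} is in BCNF.
{A, B, C, E}: {A} determines {A, C} here but is not a superkey — split on A → C, giving {A, C} and {A, B, E}.
{A, C} is in BCNF.
{A, B, E} is in BCNF.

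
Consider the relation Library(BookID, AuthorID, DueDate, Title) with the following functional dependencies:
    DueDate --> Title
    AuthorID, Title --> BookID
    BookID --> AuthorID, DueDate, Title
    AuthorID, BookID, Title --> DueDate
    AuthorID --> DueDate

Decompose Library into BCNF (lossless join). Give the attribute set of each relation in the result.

Candidate keys of the original relation: {AuthorID}, {BookID}.
{AuthorID, BookID, DueDate, Title}: {DueDate} determines {DueDate, Title} here but is not a superkey — split on DueDate --> Title, giving {DueDate, Title} and {AuthorID, BookID, DueDate}.
{DueDate, Title}: every determinant is a superkey — BCNF.
{AuthorID, BookID, DueDate}: every determinant is a superkey — BCNF.

{AuthorID, BookID, DueDate}; {DueDate, Title}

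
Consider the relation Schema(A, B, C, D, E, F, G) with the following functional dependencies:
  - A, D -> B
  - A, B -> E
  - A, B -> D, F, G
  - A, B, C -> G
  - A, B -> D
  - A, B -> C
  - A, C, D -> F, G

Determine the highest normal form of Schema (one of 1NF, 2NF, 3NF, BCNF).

BCNF

Candidate keys: {A, B}, {A, D}. Prime attributes: {A, B, D}.
The left-hand side of every FD is a superkey, so BCNF is satisfied.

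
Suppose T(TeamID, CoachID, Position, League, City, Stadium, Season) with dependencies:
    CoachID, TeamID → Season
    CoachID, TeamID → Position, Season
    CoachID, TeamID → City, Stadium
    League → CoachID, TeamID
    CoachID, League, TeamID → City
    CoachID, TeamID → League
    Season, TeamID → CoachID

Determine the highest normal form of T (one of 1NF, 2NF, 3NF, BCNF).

Candidate keys: {CoachID, TeamID}, {League}, {Season, TeamID}. Prime attributes: {CoachID, League, Season, TeamID}.
Each dependency's left side is a superkey — BCNF holds.

BCNF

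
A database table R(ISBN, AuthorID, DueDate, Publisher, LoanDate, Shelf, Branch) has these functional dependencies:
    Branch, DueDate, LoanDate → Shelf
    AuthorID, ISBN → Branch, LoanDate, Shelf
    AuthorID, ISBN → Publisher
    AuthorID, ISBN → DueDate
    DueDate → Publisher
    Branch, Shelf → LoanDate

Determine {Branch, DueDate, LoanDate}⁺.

Start with {Branch, DueDate, LoanDate}.
Branch, DueDate, LoanDate → Shelf applies; add {Shelf} → now {Branch, DueDate, LoanDate, Shelf}.
DueDate → Publisher applies; add {Publisher} → now {Branch, DueDate, LoanDate, Publisher, Shelf}.
No further FD applies.

{Branch, DueDate, LoanDate, Publisher, Shelf}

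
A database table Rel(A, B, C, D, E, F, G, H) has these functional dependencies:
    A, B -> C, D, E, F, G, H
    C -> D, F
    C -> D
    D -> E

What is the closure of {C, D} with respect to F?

Start with {C, D}.
C -> D, F applies; add {F} → now {C, D, F}.
D -> E applies; add {E} → now {C, D, E, F}.
No further FD applies.

{C, D, E, F}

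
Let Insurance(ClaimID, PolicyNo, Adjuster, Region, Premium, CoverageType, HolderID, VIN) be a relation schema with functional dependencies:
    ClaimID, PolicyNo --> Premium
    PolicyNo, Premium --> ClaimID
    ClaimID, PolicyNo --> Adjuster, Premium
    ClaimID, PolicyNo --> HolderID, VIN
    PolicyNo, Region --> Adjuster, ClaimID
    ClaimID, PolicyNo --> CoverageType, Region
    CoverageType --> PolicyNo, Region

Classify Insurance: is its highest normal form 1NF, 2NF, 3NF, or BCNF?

Candidate keys: {ClaimID, PolicyNo}, {CoverageType}, {PolicyNo, Premium}, {PolicyNo, Region}. Prime attributes: {ClaimID, CoverageType, PolicyNo, Premium, Region}.
Each dependency's left side is a superkey — BCNF holds.

BCNF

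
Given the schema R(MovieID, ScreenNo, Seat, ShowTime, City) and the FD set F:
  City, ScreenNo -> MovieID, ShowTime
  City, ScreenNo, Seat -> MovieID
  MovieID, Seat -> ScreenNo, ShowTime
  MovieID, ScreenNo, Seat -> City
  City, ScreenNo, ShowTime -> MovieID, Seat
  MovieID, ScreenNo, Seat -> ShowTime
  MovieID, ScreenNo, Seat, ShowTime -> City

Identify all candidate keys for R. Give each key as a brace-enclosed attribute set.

{City, ScreenNo}, {MovieID, Seat}

{City, ScreenNo}⁺ = {City, MovieID, ScreenNo, Seat, ShowTime}, which is every attribute, so {City, ScreenNo} is a candidate key.
{MovieID, Seat}⁺ = {City, MovieID, ScreenNo, Seat, ShowTime}, which is every attribute, so {MovieID, Seat} is a candidate key.
Any other superkey properly contains one of these, so there are no further candidate keys.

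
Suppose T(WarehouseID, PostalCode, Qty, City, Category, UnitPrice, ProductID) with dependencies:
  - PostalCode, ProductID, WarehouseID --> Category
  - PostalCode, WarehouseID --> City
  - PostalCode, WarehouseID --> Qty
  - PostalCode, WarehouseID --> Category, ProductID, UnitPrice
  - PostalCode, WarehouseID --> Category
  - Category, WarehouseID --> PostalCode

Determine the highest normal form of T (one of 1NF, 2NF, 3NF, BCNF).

Candidate keys: {Category, WarehouseID}, {PostalCode, WarehouseID}. Prime attributes: {Category, PostalCode, WarehouseID}.
Every FD has a superkey on the left, so the relation is in BCNF.

BCNF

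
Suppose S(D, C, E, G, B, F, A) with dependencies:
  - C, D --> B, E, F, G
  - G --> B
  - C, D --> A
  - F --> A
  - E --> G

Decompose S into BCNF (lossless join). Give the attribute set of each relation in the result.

{A, F}; {B, G}; {C, D, E, F}; {E, G}

Candidate key of the original relation: {C, D}.
Within {A, B, C, D, E, F, G}: {G}⁺ ∩ {A, B, C, D, E, F, G} = {B, G}, not the whole set, so G --> B violates BCNF; decompose into {B, G} and {A, C, D, E, F, G}.
{B, G}: every determinant is a superkey — BCNF.
Within {A, C, D, E, F, G}: {F}⁺ ∩ {A, C, D, E, F, G} = {A, F}, not the whole set, so F --> A violates BCNF; decompose into {A, F} and {C, D, E, F, G}.
{A, F}: every determinant is a superkey — BCNF.
Within {C, D, E, F, G}: {E}⁺ ∩ {C, D, E, F, G} = {E, G}, not the whole set, so E --> G violates BCNF; decompose into {E, G} and {C, D, E, F}.
{E, G}: every determinant is a superkey — BCNF.
{C, D, E, F}: every determinant is a superkey — BCNF.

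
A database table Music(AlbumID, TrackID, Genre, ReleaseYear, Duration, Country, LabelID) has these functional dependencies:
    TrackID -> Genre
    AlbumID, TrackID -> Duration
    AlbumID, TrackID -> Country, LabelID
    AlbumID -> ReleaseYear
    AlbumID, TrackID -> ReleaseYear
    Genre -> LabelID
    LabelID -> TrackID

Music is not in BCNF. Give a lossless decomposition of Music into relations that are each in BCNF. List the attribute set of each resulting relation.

Candidate keys of the original relation: {AlbumID, Genre}, {AlbumID, LabelID}, {AlbumID, TrackID}.
{AlbumID, Country, Duration, Genre, LabelID, ReleaseYear, TrackID}: {TrackID} determines {Genre, LabelID, TrackID} here but is not a superkey — split on TrackID -> Genre, LabelID, giving {Genre, LabelID, TrackID} and {AlbumID, Country, Duration, ReleaseYear, TrackID}.
{Genre, LabelID, TrackID}: every determinant is a superkey — BCNF.
{AlbumID, Country, Duration, ReleaseYear, TrackID}: {AlbumID} determines {AlbumID, ReleaseYear} here but is not a superkey — split on AlbumID -> ReleaseYear, giving {AlbumID, ReleaseYear} and {AlbumID, Country, Duration, TrackID}.
{AlbumID, ReleaseYear}: every determinant is a superkey — BCNF.
{AlbumID, Country, Duration, TrackID}: every determinant is a superkey — BCNF.

{AlbumID, Country, Duration, TrackID}; {AlbumID, ReleaseYear}; {Genre, LabelID, TrackID}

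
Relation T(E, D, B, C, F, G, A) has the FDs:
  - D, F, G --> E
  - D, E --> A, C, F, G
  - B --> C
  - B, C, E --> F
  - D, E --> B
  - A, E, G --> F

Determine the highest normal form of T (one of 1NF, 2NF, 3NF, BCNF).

Candidate keys: {D, E}, {D, F, G}. Prime attributes: {D, E, F, G}.
For B --> C we have {B}⁺ = {B, C}; {B} is not a superkey, so BCNF fails.
B --> C determines the non-prime attribute {C} from a non-superkey — 3NF is violated.
No proper subset of a key has a non-prime attribute in its closure, so there is no partial dependency; 2NF holds.

2NF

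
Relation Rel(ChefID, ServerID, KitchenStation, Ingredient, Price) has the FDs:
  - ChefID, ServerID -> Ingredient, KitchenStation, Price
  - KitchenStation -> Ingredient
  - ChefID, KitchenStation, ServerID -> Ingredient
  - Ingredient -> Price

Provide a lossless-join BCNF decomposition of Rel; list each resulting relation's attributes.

{ChefID, KitchenStation, ServerID}; {Ingredient, KitchenStation}; {Ingredient, Price}

Candidate key of the original relation: {ChefID, ServerID}.
Within {ChefID, Ingredient, KitchenStation, Price, ServerID}: {KitchenStation}⁺ ∩ {ChefID, Ingredient, KitchenStation, Price, ServerID} = {Ingredient, KitchenStation, Price}, not the whole set, so KitchenStation -> Ingredient, Price violates BCNF; decompose into {Ingredient, KitchenStation, Price} and {ChefID, KitchenStation, ServerID}.
Within {Ingredient, KitchenStation, Price}: {Ingredient}⁺ ∩ {Ingredient, KitchenStation, Price} = {Ingredient, Price}, not the whole set, so Ingredient -> Price violates BCNF; decompose into {Ingredient, Price} and {Ingredient, KitchenStation}.
{Ingredient, Price}: every determinant is a superkey — BCNF.
{Ingredient, KitchenStation}: every determinant is a superkey — BCNF.
{ChefID, KitchenStation, ServerID}: every determinant is a superkey — BCNF.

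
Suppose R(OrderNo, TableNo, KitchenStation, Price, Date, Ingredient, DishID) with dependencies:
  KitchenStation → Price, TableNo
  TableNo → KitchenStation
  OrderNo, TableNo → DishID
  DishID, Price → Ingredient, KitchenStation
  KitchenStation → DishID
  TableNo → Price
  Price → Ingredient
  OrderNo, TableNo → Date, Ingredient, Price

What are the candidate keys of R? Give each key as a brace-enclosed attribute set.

{OrderNo} never appears on the right of any FD, so every key must include it.
{KitchenStation, OrderNo} is a candidate key since {KitchenStation, OrderNo}⁺ = {Date, DishID, Ingredient, KitchenStation, OrderNo, Price, TableNo} covers every attribute.
{OrderNo, TableNo} is a candidate key since {OrderNo, TableNo}⁺ = {Date, DishID, Ingredient, KitchenStation, OrderNo, Price, TableNo} covers every attribute.
{DishID, OrderNo, Price} is a candidate key since {DishID, OrderNo, Price}⁺ = {Date, DishID, Ingredient, KitchenStation, OrderNo, Price, TableNo} covers every attribute.
Any other superkey properly contains one of these, so there are no further candidate keys.

{DishID, OrderNo, Price}, {KitchenStation, OrderNo}, {OrderNo, TableNo}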